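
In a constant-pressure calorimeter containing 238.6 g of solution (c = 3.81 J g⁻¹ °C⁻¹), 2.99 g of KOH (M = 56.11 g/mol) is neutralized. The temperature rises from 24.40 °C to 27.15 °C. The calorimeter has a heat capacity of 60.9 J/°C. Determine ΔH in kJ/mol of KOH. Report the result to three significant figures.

ΔH = -50.1 kJ/mol

|ΔT| = |27.15 − 24.40| = 2.75 °C
|q_surr| = (238.6 × 3.81 + 60.9) × 2.75 = 969.966 × 2.75 = 2667.4 J
n(KOH) = 2.99 / 56.11 = 0.053288 mol
Temperature rose, so q_rxn = −|q_surr| = -2.6674 kJ
ΔH = q_rxn / n = -50.06 kJ/mol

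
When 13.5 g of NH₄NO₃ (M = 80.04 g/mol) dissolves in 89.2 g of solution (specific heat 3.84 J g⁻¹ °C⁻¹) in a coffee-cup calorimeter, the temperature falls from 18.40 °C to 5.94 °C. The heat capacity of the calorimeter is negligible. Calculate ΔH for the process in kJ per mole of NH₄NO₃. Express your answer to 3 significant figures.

ΔH = 25.3 kJ/mol

|ΔT| = |5.94 − 18.40| = 12.46 °C
|q_surr| = (89.2 × 3.84) × 12.46 = 342.528 × 12.46 = 4268 J
n(NH₄NO₃) = 13.5 / 80.04 = 0.1687 mol
Temperature fell, so q_rxn = +|q_surr| = 4.268 kJ
ΔH = q_rxn / n = 25.30 kJ/mol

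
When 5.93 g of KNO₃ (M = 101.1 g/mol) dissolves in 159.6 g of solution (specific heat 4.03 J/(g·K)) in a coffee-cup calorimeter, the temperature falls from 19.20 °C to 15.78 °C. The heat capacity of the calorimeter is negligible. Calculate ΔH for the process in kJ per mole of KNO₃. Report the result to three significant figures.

|ΔT| = |15.78 − 19.20| = 3.42 °C
|q_surr| = (159.6 × 4.03) × 3.42 = 643.188 × 3.42 = 2200 J
n(KNO₃) = 5.93 / 101.1 = 0.05865 mol
Temperature fell, so q_rxn = +|q_surr| = 2.200 kJ
ΔH = q_rxn / n = 37.51 kJ/mol

ΔH = 37.5 kJ/mol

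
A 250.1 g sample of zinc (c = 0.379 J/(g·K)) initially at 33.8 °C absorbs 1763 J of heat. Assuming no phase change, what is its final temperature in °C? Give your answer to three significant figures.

ΔT = q / (m c) = 1763 / (250.1 × 0.379) = 18.60 °C
T_f = 33.8 + 18.60 = 52.40 °C

T_f = 52.4 °C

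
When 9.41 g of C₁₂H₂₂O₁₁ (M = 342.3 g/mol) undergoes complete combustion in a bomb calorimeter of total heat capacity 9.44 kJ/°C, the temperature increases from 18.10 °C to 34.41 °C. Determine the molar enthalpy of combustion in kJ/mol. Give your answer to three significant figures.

ΔH = -5600 kJ/mol

ΔT = 34.41 − 18.10 = 16.31 °C
q_cal = C_cal × ΔT = 9.44 × 16.31 = 153.9664 kJ
n = 9.41 / 342.3 = 0.02749 mol
q_rxn = −q_cal = -153.9664 kJ
ΔH = -153.9664 / 0.02749 = -5601 kJ/mol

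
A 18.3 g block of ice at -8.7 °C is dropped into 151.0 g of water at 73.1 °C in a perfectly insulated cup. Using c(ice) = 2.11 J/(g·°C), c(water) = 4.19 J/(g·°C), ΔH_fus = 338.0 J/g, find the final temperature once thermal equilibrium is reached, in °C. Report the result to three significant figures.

T_f = 56.0 °C

Heat to bring ice to 0 °C and melt it: q₁ = 18.3×2.11×8.7 + 18.3×338.0 = 6521.3 J
Heat the water can supply cooling to 0 °C: 151.0×4.19×73.1 = 46249.6 J > q₁, so all ice melts.
Energy balance: 151.0×4.19×(73.1 − T) = 6521.3 + 18.3×4.19×(T − 0)
632.69(73.1 − T) = 6521.3 + 76.677 T
46249.6 − 6521.3 = 709.367 T
T = 39728.3 / 709.367 = 56.01 °C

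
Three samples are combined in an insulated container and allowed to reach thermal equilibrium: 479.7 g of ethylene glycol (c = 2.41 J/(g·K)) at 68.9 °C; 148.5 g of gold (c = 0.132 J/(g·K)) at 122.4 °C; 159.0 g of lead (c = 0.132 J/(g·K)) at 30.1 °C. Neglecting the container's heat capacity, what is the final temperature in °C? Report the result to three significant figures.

Σ mᵢcᵢ(T − Tᵢ) = 0  ⇒  T = Σ mᵢcᵢTᵢ / Σ mᵢcᵢ
Σ mᵢcᵢ = 479.7×2.41 + 148.5×0.132 + 159.0×0.132 = 1196.667
Σ mᵢcᵢTᵢ = 1156.077×68.9 + 19.602×122.4 + 20.988×30.1 = 82685
T = 82685 / 1196.667 = 69.10 °C

T_f = 69.1 °C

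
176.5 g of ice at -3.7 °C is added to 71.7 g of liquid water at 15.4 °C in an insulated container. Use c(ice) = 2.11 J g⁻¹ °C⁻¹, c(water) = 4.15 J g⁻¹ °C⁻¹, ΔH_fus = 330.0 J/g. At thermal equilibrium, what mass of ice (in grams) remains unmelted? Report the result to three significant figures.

Heat to warm all ice to 0 °C: 176.5×2.11×3.7 = 1377.9 J
Heat released by water cooling to 0 °C: 71.7×4.15×15.4 = 4582.3 J
4582.3 J < 1377.9 + 176.5×330.0 = 59622.9 J, so not all ice melts; final T = 0 °C.
Heat left for melting: 4582.3 − 1377.9 = 3204.4 J
Mass melted = 3204.4 / 330.0 = 9.710 g
Ice remaining = 176.5 − 9.710 = 166.790 g

m_ice remaining = 167 g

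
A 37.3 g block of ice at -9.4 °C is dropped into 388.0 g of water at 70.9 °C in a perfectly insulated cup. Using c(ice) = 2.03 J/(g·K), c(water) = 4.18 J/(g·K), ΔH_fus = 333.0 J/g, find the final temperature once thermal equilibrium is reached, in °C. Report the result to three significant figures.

Heat to bring ice to 0 °C and melt it: q₁ = 37.3×2.03×9.4 + 37.3×333.0 = 13133 J
Heat the water can supply cooling to 0 °C: 388.0×4.18×70.9 = 114988 J > q₁, so all ice melts.
Energy balance: 388.0×4.18×(70.9 − T) = 13133 + 37.3×4.18×(T − 0)
1621.84(70.9 − T) = 13133 + 155.914 T
114988 − 13133 = 1777.754 T
T = 101855 / 1777.754 = 57.29 °C

T_f = 57.3 °C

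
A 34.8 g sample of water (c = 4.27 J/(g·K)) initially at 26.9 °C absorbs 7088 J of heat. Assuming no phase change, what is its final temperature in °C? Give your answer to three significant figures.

T_f = 74.6 °C

ΔT = q / (m c) = 7088 / (34.8 × 4.27) = 47.70 °C
T_f = 26.9 + 47.70 = 74.60 °C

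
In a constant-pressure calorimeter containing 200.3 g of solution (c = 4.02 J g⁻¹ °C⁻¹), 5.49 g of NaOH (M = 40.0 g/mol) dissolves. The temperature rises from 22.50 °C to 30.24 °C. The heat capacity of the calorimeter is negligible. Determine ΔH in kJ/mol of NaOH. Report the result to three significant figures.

ΔH = -45.4 kJ/mol

|ΔT| = |30.24 − 22.50| = 7.74 °C
|q_surr| = (200.3 × 4.02) × 7.74 = 805.206 × 7.74 = 6232 J
n(NaOH) = 5.49 / 40.0 = 0.1373 mol
Temperature rose, so q_rxn = −|q_surr| = -6.232 kJ
ΔH = q_rxn / n = -45.39 kJ/mol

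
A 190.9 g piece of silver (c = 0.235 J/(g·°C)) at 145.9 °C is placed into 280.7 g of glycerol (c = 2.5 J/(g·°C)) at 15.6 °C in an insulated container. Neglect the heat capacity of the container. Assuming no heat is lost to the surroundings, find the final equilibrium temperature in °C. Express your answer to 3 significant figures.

Heat lost by silver = heat gained by glycerol.
(190.9)(0.235)(145.9 − T) = (280.7)(2.5)(T − 15.6)
44.8615 (145.9 − T) = 701.75 (T − 15.6)
6545.3 − 44.8615 T = 701.75 T − 10947
17492.3 = 746.6115 T
T = 23.43 °C

T_f = 23.4 °C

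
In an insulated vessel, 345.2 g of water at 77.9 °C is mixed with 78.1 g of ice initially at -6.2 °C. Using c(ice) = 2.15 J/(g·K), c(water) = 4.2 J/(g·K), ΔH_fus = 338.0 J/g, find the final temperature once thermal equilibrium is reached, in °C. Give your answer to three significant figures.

T_f = 48.1 °C

Heat to bring ice to 0 °C and melt it: q₁ = 78.1×2.15×6.2 + 78.1×338.0 = 27439 J
Heat the water can supply cooling to 0 °C: 345.2×4.2×77.9 = 112943 J > q₁, so all ice melts.
Energy balance: 345.2×4.2×(77.9 − T) = 27439 + 78.1×4.2×(T − 0)
1449.84(77.9 − T) = 27439 + 328.02 T
112943 − 27439 = 1777.86 T
T = 85504 / 1777.86 = 48.09 °C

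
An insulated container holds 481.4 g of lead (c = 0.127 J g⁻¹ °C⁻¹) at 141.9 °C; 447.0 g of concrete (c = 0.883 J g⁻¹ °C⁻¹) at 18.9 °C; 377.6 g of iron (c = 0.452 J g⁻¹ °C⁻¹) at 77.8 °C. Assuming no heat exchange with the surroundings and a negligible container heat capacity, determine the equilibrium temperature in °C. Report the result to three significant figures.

Σ mᵢcᵢ(T − Tᵢ) = 0  ⇒  T = Σ mᵢcᵢTᵢ / Σ mᵢcᵢ
Σ mᵢcᵢ = 481.4×0.127 + 447.0×0.883 + 377.6×0.452 = 626.5140
Σ mᵢcᵢTᵢ = 61.1378×141.9 + 394.701×18.9 + 170.6752×77.8 = 29414
T = 29414 / 626.5140 = 46.949 °C

T_f = 46.9 °C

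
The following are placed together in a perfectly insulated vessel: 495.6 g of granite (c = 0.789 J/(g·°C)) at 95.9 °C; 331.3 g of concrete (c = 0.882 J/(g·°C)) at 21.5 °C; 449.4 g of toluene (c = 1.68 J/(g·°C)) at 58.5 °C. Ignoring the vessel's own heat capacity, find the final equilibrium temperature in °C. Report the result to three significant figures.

Σ mᵢcᵢ(T − Tᵢ) = 0  ⇒  T = Σ mᵢcᵢTᵢ / Σ mᵢcᵢ
Σ mᵢcᵢ = 495.6×0.789 + 331.3×0.882 + 449.4×1.68 = 1438.2270
Σ mᵢcᵢTᵢ = 391.0284×95.9 + 292.2066×21.5 + 754.992×58.5 = 87949
T = 87949 / 1438.2270 = 61.15 °C

T_f = 61.2 °C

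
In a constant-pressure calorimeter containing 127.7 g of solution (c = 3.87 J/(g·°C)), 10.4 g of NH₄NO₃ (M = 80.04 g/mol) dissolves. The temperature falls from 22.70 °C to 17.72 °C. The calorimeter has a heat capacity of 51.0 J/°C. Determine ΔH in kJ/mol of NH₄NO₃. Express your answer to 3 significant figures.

|ΔT| = |17.72 − 22.70| = 4.98 °C
|q_surr| = (127.7 × 3.87 + 51.0) × 4.98 = 545.199 × 4.98 = 2715 J
n(NH₄NO₃) = 10.4 / 80.04 = 0.1299 mol
Temperature fell, so q_rxn = +|q_surr| = 2.715 kJ
ΔH = q_rxn / n = 20.90 kJ/mol

ΔH = 20.9 kJ/mol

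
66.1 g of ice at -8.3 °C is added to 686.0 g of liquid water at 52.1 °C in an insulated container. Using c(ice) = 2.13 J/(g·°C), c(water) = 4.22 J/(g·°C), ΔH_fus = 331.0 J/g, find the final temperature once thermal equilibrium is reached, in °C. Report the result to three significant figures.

T_f = 40.3 °C

Heat to bring ice to 0 °C and melt it: q₁ = 66.1×2.13×8.3 + 66.1×331.0 = 23048 J
Heat the water can supply cooling to 0 °C: 686.0×4.22×52.1 = 150825 J > q₁, so all ice melts.
Energy balance: 686.0×4.22×(52.1 − T) = 23048 + 66.1×4.22×(T − 0)
2894.92(52.1 − T) = 23048 + 278.942 T
150825 − 23048 = 3173.862 T
T = 127777 / 3173.862 = 40.26 °C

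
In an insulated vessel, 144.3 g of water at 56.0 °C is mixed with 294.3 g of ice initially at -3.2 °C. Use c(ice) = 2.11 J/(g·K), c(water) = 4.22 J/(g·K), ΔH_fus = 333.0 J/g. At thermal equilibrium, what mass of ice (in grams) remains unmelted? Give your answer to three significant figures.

Heat to warm all ice to 0 °C: 294.3×2.11×3.2 = 1987.1 J
Heat released by water cooling to 0 °C: 144.3×4.22×56.0 = 34101 J
34101 J < 1987.1 + 294.3×333.0 = 99989.0 J, so not all ice melts; final T = 0 °C.
Heat left for melting: 34101 − 1987.1 = 32113.9 J
Mass melted = 32113.9 / 333.0 = 96.44 g
Ice remaining = 294.3 − 96.44 = 197.86 g

m_ice remaining = 198 g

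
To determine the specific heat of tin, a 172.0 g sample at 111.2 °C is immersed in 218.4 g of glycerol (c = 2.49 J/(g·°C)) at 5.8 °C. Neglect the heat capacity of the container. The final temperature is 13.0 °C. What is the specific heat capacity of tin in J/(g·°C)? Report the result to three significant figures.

q_gained = (218.4 × 2.49) × (13.0 − 5.8) = 3915 J
q_lost = 172.0 × c × (111.2 − 13.0) = 16890.4 c
Set equal: c = 3915 / 16890.4 = 0.232 J/(g·°C)

c = 0.232 J/(g·°C)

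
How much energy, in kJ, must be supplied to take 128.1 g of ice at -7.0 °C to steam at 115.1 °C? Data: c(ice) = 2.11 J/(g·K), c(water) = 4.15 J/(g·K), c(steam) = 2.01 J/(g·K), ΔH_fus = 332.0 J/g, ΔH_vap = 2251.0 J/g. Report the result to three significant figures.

q = 390 kJ

q1 (heat ice -7.0→0.0 °C): 128.1 × 2.11 × 7.0 = 1892 J
q2 (melt at 0 °C): 128.1 × 332.0 = 42529 J
q3 (heat water 0.0→100.0 °C): 128.1 × 4.15 × 100.0 = 53162 J
q4 (vaporize at 100 °C): 128.1 × 2251.0 = 288353 J
q5 (heat steam 100.0→115.1 °C): 128.1 × 2.01 × 15.1 = 3888 J
Total: 1892 + 42529 + 53162 + 288353 + 3888 = 389824 J = 390 kJ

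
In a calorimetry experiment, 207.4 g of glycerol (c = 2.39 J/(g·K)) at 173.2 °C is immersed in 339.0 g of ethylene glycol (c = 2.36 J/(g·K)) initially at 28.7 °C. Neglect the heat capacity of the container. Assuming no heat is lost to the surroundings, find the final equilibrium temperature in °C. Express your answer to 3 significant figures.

T_f = 84.0 °C

Heat lost by glycerol = heat gained by ethylene glycol.
(207.4)(2.39)(173.2 − T) = (339.0)(2.36)(T − 28.7)
495.686 (173.2 − T) = 800.04 (T − 28.7)
85853 − 495.686 T = 800.04 T − 22961
108814 = 1295.726 T
T = 83.98 °C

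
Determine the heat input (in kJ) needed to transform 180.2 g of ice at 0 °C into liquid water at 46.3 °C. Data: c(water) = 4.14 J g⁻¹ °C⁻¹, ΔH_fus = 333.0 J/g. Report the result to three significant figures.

q1 (melt at 0 °C): 180.2 × 333.0 = 60007 J
q2 (heat water 0.0→46.3 °C): 180.2 × 4.14 × 46.3 = 34541 J
Total: 60007 + 34541 = 94548 J = 94.5 kJ

q = 94.5 kJ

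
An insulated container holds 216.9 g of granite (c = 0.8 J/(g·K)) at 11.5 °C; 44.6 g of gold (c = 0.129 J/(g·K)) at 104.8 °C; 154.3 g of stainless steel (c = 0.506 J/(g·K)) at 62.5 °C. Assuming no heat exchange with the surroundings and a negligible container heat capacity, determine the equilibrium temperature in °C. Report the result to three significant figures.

T_f = 29.1 °C

Σ mᵢcᵢ(T − Tᵢ) = 0  ⇒  T = Σ mᵢcᵢTᵢ / Σ mᵢcᵢ
Σ mᵢcᵢ = 216.9×0.8 + 44.6×0.129 + 154.3×0.506 = 257.3492
Σ mᵢcᵢTᵢ = 173.52×11.5 + 5.7534×104.8 + 78.0758×62.5 = 7478.2
T = 7478.2 / 257.3492 = 29.06 °C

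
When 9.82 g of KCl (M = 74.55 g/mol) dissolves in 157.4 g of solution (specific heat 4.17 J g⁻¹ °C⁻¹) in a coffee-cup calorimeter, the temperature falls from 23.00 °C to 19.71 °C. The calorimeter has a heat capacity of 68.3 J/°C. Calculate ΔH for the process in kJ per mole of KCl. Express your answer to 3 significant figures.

|ΔT| = |19.71 − 23.00| = 3.29 °C
|q_surr| = (157.4 × 4.17 + 68.3) × 3.29 = 724.658 × 3.29 = 2384 J
n(KCl) = 9.82 / 74.55 = 0.1317 mol
Temperature fell, so q_rxn = +|q_surr| = 2.384 kJ
ΔH = q_rxn / n = 18.10 kJ/mol

ΔH = 18.1 kJ/mol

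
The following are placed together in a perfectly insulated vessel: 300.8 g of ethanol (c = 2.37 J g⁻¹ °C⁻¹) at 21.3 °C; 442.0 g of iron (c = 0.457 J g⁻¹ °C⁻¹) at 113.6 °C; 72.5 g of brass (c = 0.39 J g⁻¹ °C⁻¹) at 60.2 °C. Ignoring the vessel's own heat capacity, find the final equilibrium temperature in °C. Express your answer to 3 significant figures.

T_f = 42.2 °C

Σ mᵢcᵢ(T − Tᵢ) = 0  ⇒  T = Σ mᵢcᵢTᵢ / Σ mᵢcᵢ
Σ mᵢcᵢ = 300.8×2.37 + 442.0×0.457 + 72.5×0.39 = 943.165
Σ mᵢcᵢTᵢ = 712.896×21.3 + 201.994×113.6 + 28.275×60.2 = 39833
T = 39833 / 943.165 = 42.23 °C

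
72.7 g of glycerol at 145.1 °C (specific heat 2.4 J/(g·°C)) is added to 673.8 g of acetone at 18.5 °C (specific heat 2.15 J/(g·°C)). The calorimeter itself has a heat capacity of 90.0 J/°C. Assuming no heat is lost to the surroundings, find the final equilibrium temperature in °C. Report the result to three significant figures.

Heat lost by glycerol = heat gained by acetone + calorimeter.
(72.7)(2.4)(145.1 − T) = [(673.8)(2.15) + 90.0](T − 18.5)
174.48 (145.1 − T) = 1538.67 (T − 18.5)
25317 − 174.48 T = 1538.67 T − 28465
53782 = 1713.15 T
T = 31.39 °C

T_f = 31.4 °C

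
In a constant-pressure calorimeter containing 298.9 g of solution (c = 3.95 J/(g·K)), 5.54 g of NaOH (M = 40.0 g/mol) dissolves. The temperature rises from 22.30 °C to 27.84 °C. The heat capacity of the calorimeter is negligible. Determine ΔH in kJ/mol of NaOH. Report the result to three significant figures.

|ΔT| = |27.84 − 22.30| = 5.54 °C
|q_surr| = (298.9 × 3.95) × 5.54 = 1180.655 × 5.54 = 6541 J
n(NaOH) = 5.54 / 40.0 = 0.1385 mol
Temperature rose, so q_rxn = −|q_surr| = -6.541 kJ
ΔH = q_rxn / n = -47.23 kJ/mol

ΔH = -47.2 kJ/mol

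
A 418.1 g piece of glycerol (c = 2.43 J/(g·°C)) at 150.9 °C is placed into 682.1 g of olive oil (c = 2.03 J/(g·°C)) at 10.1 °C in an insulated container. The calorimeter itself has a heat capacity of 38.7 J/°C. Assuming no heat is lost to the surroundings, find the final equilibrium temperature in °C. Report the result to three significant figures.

T_f = 68.7 °C

Heat lost by glycerol = heat gained by olive oil + calorimeter.
(418.1)(2.43)(150.9 − T) = [(682.1)(2.03) + 38.7](T − 10.1)
1015.983 (150.9 − T) = 1423.363 (T − 10.1)
153310 − 1015.983 T = 1423.363 T − 14376
167686 = 2439.346 T
T = 68.74 °C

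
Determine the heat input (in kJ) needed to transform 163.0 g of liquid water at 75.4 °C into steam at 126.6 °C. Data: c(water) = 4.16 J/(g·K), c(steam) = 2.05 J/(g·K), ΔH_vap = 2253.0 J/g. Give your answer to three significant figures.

q = 393 kJ

q1 (heat water 75.4→100.0 °C): 163.0 × 4.16 × 24.6 = 16681 J
q2 (vaporize at 100 °C): 163.0 × 2253.0 = 367239 J
q3 (heat steam 100.0→126.6 °C): 163.0 × 2.05 × 26.6 = 8888 J
Total: 16681 + 367239 + 8888 = 392808 J = 393 kJ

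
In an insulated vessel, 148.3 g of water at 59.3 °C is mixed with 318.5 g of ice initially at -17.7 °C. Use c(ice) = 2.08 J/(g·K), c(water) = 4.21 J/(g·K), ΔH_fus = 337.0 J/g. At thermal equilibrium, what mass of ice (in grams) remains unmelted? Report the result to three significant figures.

Heat to warm all ice to 0 °C: 318.5×2.08×17.7 = 11726 J
Heat released by water cooling to 0 °C: 148.3×4.21×59.3 = 37024 J
37024 J < 11726 + 318.5×337.0 = 119060.5 J, so not all ice melts; final T = 0 °C.
Heat left for melting: 37024 − 11726 = 25298 J
Mass melted = 25298 / 337.0 = 75.07 g
Ice remaining = 318.5 − 75.07 = 243.43 g

m_ice remaining = 243 g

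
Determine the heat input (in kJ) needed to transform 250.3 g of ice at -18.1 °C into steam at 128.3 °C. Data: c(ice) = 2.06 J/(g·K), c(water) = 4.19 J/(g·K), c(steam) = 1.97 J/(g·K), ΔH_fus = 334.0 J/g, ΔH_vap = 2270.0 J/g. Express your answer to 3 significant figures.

q = 780 kJ

q1 (heat ice -18.1→0.0 °C): 250.3 × 2.06 × 18.1 = 9333 J
q2 (melt at 0 °C): 250.3 × 334.0 = 83600 J
q3 (heat water 0.0→100.0 °C): 250.3 × 4.19 × 100.0 = 104876 J
q4 (vaporize at 100 °C): 250.3 × 2270.0 = 568181 J
q5 (heat steam 100.0→128.3 °C): 250.3 × 1.97 × 28.3 = 13954 J
Total: 9333 + 83600 + 104876 + 568181 + 13954 = 779944 J = 780 kJ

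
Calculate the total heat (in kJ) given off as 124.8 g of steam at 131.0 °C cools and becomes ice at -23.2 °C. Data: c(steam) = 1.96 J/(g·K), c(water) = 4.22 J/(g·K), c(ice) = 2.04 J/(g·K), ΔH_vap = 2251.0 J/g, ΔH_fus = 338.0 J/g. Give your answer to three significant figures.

q1 (cool steam 131.0→100 °C): 124.8 × 1.96 × 31.0 = 7583 J
q2 (condense at 100 °C): 124.8 × 2251.0 = 280925 J
q3 (cool water 100→0 °C): 124.8 × 4.22 × 100.0 = 52666 J
q4 (freeze at 0 °C): 124.8 × 338.0 = 42182 J
q5 (cool ice 0→-23.2 °C): 124.8 × 2.04 × 23.2 = 5907 J
Total: 7583 + 280925 + 52666 + 42182 + 5907 = 389263 J = 389 kJ

q = 389 kJ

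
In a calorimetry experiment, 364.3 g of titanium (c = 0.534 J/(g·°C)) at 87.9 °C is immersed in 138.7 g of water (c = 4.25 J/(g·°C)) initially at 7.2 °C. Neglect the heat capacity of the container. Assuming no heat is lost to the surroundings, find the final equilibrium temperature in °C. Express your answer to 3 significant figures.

T_f = 27.2 °C

Heat lost by titanium = heat gained by water.
(364.3)(0.534)(87.9 − T) = (138.7)(4.25)(T − 7.2)
194.5362 (87.9 − T) = 589.475 (T − 7.2)
17100 − 194.5362 T = 589.475 T − 4244.2
21344.2 = 784.0112 T
T = 27.22 °C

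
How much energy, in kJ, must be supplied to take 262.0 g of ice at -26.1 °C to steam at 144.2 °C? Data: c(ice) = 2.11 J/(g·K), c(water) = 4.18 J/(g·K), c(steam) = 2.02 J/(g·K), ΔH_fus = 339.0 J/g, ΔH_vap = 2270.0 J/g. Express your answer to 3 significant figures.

q1 (heat ice -26.1→0.0 °C): 262.0 × 2.11 × 26.1 = 14429 J
q2 (melt at 0 °C): 262.0 × 339.0 = 88818 J
q3 (heat water 0.0→100.0 °C): 262.0 × 4.18 × 100.0 = 109516 J
q4 (vaporize at 100 °C): 262.0 × 2270.0 = 594740 J
q5 (heat steam 100.0→144.2 °C): 262.0 × 2.02 × 44.2 = 23392 J
Total: 14429 + 88818 + 109516 + 594740 + 23392 = 830895 J = 831 kJ

q = 831 kJ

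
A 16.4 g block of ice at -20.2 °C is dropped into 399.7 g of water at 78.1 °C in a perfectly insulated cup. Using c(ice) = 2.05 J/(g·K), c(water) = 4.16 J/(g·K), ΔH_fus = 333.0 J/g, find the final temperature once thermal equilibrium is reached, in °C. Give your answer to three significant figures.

T_f = 71.5 °C

Heat to bring ice to 0 °C and melt it: q₁ = 16.4×2.05×20.2 + 16.4×333.0 = 6140.3 J
Heat the water can supply cooling to 0 °C: 399.7×4.16×78.1 = 129861 J > q₁, so all ice melts.
Energy balance: 399.7×4.16×(78.1 − T) = 6140.3 + 16.4×4.16×(T − 0)
1662.752(78.1 − T) = 6140.3 + 68.224 T
129861 − 6140.3 = 1730.976 T
T = 123720.7 / 1730.976 = 71.47 °C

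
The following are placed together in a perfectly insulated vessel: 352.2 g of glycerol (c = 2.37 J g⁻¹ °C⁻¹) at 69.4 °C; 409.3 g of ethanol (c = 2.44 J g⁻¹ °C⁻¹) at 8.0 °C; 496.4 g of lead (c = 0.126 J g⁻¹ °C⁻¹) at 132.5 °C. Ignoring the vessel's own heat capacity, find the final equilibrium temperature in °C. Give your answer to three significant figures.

T_f = 39.1 °C

Σ mᵢcᵢ(T − Tᵢ) = 0  ⇒  T = Σ mᵢcᵢTᵢ / Σ mᵢcᵢ
Σ mᵢcᵢ = 352.2×2.37 + 409.3×2.44 + 496.4×0.126 = 1895.9524
Σ mᵢcᵢTᵢ = 834.714×69.4 + 998.692×8.0 + 62.5464×132.5 = 74206
T = 74206 / 1895.9524 = 39.14 °C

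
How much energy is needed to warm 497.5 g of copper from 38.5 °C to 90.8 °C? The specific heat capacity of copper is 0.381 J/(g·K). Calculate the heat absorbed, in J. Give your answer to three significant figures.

q = m c ΔT = 497.5 × 0.381 × (90.8 − 38.5)
q = 497.5 × 0.381 × 52.3 = 9913 J

q = 9910 J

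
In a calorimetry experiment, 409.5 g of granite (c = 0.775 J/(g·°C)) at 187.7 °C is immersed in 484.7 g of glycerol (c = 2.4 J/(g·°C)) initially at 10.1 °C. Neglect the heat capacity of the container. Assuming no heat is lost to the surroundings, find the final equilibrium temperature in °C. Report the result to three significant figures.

T_f = 48.2 °C

Heat lost by granite = heat gained by glycerol.
(409.5)(0.775)(187.7 − T) = (484.7)(2.4)(T − 10.1)
317.3625 (187.7 − T) = 1163.28 (T − 10.1)
59569 − 317.3625 T = 1163.28 T − 11749
71318 = 1480.6425 T
T = 48.17 °C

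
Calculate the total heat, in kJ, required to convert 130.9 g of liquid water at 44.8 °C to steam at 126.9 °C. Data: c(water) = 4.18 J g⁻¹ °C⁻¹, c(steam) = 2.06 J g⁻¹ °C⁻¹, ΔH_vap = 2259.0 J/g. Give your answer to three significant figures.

q1 (heat water 44.8→100.0 °C): 130.9 × 4.18 × 55.2 = 30203 J
q2 (vaporize at 100 °C): 130.9 × 2259.0 = 295703 J
q3 (heat steam 100.0→126.9 °C): 130.9 × 2.06 × 26.9 = 7254 J
Total: 30203 + 295703 + 7254 = 333160 J = 333 kJ

q = 333 kJ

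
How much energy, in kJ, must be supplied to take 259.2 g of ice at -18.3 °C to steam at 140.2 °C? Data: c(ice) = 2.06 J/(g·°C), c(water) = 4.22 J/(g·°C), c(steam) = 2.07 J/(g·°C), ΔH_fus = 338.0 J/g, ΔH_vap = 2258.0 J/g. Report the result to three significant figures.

q1 (heat ice -18.3→0.0 °C): 259.2 × 2.06 × 18.3 = 9771 J
q2 (melt at 0 °C): 259.2 × 338.0 = 87610 J
q3 (heat water 0.0→100.0 °C): 259.2 × 4.22 × 100.0 = 109382 J
q4 (vaporize at 100 °C): 259.2 × 2258.0 = 585274 J
q5 (heat steam 100.0→140.2 °C): 259.2 × 2.07 × 40.2 = 21569 J
Total: 9771 + 87610 + 109382 + 585274 + 21569 = 813606 J = 814 kJ

q = 814 kJ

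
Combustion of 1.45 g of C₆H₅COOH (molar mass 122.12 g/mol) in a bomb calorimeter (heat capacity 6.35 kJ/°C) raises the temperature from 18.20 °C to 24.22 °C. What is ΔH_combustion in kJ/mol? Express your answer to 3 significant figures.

ΔT = 24.22 − 18.20 = 6.02 °C
q_cal = C_cal × ΔT = 6.35 × 6.02 = 38.227 kJ
n = 1.45 / 122.12 = 0.01187 mol
q_rxn = −q_cal = -38.227 kJ
ΔH = -38.227 / 0.01187 = -3220 kJ/mol

ΔH = -3220 kJ/mol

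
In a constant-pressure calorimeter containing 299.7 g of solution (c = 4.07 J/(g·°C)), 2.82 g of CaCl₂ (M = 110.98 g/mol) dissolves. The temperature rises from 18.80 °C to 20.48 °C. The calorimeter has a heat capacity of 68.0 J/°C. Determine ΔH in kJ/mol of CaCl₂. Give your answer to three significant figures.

ΔH = -85.1 kJ/mol

|ΔT| = |20.48 − 18.80| = 1.68 °C
|q_surr| = (299.7 × 4.07 + 68.0) × 1.68 = 1287.779 × 1.68 = 2163 J
n(CaCl₂) = 2.82 / 110.98 = 0.02541 mol
Temperature rose, so q_rxn = −|q_surr| = -2.163 kJ
ΔH = q_rxn / n = -85.12 kJ/mol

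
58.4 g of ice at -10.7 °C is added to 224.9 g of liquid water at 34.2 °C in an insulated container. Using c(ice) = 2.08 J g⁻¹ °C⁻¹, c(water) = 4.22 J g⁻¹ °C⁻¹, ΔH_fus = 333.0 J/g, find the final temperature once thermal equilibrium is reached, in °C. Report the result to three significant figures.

T_f = 9.80 °C

Heat to bring ice to 0 °C and melt it: q₁ = 58.4×2.08×10.7 + 58.4×333.0 = 20747 J
Heat the water can supply cooling to 0 °C: 224.9×4.22×34.2 = 32458.5 J > q₁, so all ice melts.
Energy balance: 224.9×4.22×(34.2 − T) = 20747 + 58.4×4.22×(T − 0)
949.078(34.2 − T) = 20747 + 246.448 T
32458.5 − 20747 = 1195.526 T
T = 11711.5 / 1195.526 = 9.796 °C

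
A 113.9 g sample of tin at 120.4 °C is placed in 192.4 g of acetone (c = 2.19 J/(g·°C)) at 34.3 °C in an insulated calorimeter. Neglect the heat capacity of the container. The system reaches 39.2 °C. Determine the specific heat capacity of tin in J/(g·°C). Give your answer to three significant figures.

c = 0.223 J/(g·°C)

q_gained = (192.4 × 2.19) × (39.2 − 34.3) = 2065 J
q_lost = 113.9 × c × (120.4 − 39.2) = 9248.68 c
Set equal: c = 2065 / 9248.68 = 0.223 J/(g·°C)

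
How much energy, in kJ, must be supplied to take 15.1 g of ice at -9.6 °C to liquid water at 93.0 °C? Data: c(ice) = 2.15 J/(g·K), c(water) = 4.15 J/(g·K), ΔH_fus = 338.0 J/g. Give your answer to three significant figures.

q = 11.2 kJ

q1 (heat ice -9.6→0.0 °C): 15.1 × 2.15 × 9.6 = 312 J
q2 (melt at 0 °C): 15.1 × 338.0 = 5104 J
q3 (heat water 0.0→93.0 °C): 15.1 × 4.15 × 93.0 = 5828 J
Total: 312 + 5104 + 5828 = 11244 J = 11.2 kJ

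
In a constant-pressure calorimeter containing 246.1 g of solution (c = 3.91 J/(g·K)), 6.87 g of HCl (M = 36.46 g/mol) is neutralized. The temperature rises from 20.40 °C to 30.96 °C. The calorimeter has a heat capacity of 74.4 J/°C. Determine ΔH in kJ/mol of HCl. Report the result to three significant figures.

|ΔT| = |30.96 − 20.40| = 10.56 °C
|q_surr| = (246.1 × 3.91 + 74.4) × 10.56 = 1036.651 × 10.56 = 10950 J
n(HCl) = 6.87 / 36.46 = 0.1884 mol
Temperature rose, so q_rxn = −|q_surr| = -10.95 kJ
ΔH = q_rxn / n = -58.12 kJ/mol

ΔH = -58.1 kJ/mol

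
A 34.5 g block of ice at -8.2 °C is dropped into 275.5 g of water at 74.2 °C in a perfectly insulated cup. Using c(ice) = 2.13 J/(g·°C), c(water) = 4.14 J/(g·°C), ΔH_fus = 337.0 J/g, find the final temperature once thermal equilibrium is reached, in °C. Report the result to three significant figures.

Heat to bring ice to 0 °C and melt it: q₁ = 34.5×2.13×8.2 + 34.5×337.0 = 12229 J
Heat the water can supply cooling to 0 °C: 275.5×4.14×74.2 = 84630.3 J > q₁, so all ice melts.
Energy balance: 275.5×4.14×(74.2 − T) = 12229 + 34.5×4.14×(T − 0)
1140.57(74.2 − T) = 12229 + 142.83 T
84630.3 − 12229 = 1283.40 T
T = 72401.3 / 1283.40 = 56.41 °C

T_f = 56.4 °C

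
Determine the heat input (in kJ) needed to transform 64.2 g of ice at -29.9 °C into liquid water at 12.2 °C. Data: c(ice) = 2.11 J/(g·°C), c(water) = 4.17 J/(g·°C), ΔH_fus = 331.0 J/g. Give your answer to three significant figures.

q1 (heat ice -29.9→0.0 °C): 64.2 × 2.11 × 29.9 = 4050 J
q2 (melt at 0 °C): 64.2 × 331.0 = 21250 J
q3 (heat water 0.0→12.2 °C): 64.2 × 4.17 × 12.2 = 3266 J
Total: 4050 + 21250 + 3266 = 28566 J = 28.6 kJ

q = 28.6 kJ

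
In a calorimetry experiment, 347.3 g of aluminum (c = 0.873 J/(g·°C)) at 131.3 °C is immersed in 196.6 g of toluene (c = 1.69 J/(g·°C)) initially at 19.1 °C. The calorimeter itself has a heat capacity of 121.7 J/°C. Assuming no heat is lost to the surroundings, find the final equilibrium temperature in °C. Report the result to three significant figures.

T_f = 64.0 °C

Heat lost by aluminum = heat gained by toluene + calorimeter.
(347.3)(0.873)(131.3 − T) = [(196.6)(1.69) + 121.7](T − 19.1)
303.1929 (131.3 − T) = 453.954 (T − 19.1)
39809 − 303.1929 T = 453.954 T − 8670.5
48479.5 = 757.1469 T
T = 64.03 °C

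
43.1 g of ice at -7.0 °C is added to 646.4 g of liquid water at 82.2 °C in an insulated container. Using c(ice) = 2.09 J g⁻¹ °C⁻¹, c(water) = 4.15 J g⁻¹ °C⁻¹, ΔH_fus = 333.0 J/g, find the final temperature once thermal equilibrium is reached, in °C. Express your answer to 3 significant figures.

Heat to bring ice to 0 °C and melt it: q₁ = 43.1×2.09×7.0 + 43.1×333.0 = 14983 J
Heat the water can supply cooling to 0 °C: 646.4×4.15×82.2 = 220506 J > q₁, so all ice melts.
Energy balance: 646.4×4.15×(82.2 − T) = 14983 + 43.1×4.15×(T − 0)
2682.56(82.2 − T) = 14983 + 178.865 T
220506 − 14983 = 2861.425 T
T = 205523 / 2861.425 = 71.83 °C

T_f = 71.8 °C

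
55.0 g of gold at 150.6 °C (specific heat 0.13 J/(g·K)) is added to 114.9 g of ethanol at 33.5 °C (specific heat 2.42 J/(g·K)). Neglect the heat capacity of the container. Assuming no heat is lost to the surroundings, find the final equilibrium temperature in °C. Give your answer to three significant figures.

T_f = 36.4 °C

Heat lost by gold = heat gained by ethanol.
(55.0)(0.13)(150.6 − T) = (114.9)(2.42)(T − 33.5)
7.15 (150.6 − T) = 278.058 (T − 33.5)
1076.8 − 7.15 T = 278.058 T − 9314.9
10391.7 = 285.208 T
T = 36.44 °C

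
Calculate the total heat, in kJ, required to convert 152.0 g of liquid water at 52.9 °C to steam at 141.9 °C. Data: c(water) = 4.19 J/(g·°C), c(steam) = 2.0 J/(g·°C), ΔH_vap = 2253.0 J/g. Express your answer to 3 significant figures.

q = 385 kJ

q1 (heat water 52.9→100.0 °C): 152.0 × 4.19 × 47.1 = 29997 J
q2 (vaporize at 100 °C): 152.0 × 2253.0 = 342456 J
q3 (heat steam 100.0→141.9 °C): 152.0 × 2.0 × 41.9 = 12738 J
Total: 29997 + 342456 + 12738 = 385191 J = 385 kJ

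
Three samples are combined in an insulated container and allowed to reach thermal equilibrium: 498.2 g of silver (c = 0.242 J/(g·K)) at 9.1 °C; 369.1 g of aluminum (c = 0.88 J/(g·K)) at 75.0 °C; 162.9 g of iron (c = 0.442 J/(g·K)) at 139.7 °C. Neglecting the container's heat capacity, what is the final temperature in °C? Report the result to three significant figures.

T_f = 68.6 °C

Σ mᵢcᵢ(T − Tᵢ) = 0  ⇒  T = Σ mᵢcᵢTᵢ / Σ mᵢcᵢ
Σ mᵢcᵢ = 498.2×0.242 + 369.1×0.88 + 162.9×0.442 = 517.3742
Σ mᵢcᵢTᵢ = 120.5644×9.1 + 324.808×75.0 + 72.0018×139.7 = 35516
T = 35516 / 517.3742 = 68.647 °C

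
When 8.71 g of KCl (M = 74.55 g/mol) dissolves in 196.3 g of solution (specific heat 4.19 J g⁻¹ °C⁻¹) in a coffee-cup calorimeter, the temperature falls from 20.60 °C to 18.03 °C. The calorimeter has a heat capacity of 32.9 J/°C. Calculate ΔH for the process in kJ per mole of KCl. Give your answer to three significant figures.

|ΔT| = |18.03 − 20.60| = 2.57 °C
|q_surr| = (196.3 × 4.19 + 32.9) × 2.57 = 855.397 × 2.57 = 2198 J
n(KCl) = 8.71 / 74.55 = 0.1168 mol
Temperature fell, so q_rxn = +|q_surr| = 2.198 kJ
ΔH = q_rxn / n = 18.82 kJ/mol

ΔH = 18.8 kJ/mol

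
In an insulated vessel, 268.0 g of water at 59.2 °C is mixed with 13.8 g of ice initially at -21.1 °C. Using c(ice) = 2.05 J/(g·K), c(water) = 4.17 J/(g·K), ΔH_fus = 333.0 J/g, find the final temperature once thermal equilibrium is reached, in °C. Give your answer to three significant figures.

T_f = 51.9 °C

Heat to bring ice to 0 °C and melt it: q₁ = 13.8×2.05×21.1 + 13.8×333.0 = 5192.3 J
Heat the water can supply cooling to 0 °C: 268.0×4.17×59.2 = 66159.6 J > q₁, so all ice melts.
Energy balance: 268.0×4.17×(59.2 − T) = 5192.3 + 13.8×4.17×(T − 0)
1117.56(59.2 − T) = 5192.3 + 57.546 T
66159.6 − 5192.3 = 1175.106 T
T = 60967.3 / 1175.106 = 51.88 °C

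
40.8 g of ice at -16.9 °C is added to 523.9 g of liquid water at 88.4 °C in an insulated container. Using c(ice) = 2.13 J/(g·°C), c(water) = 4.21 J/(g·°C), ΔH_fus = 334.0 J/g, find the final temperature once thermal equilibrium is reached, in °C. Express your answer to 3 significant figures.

Heat to bring ice to 0 °C and melt it: q₁ = 40.8×2.13×16.9 + 40.8×334.0 = 15096 J
Heat the water can supply cooling to 0 °C: 523.9×4.21×88.4 = 194977 J > q₁, so all ice melts.
Energy balance: 523.9×4.21×(88.4 − T) = 15096 + 40.8×4.21×(T − 0)
2205.619(88.4 − T) = 15096 + 171.768 T
194977 − 15096 = 2377.387 T
T = 179881 / 2377.387 = 75.66 °C

T_f = 75.7 °C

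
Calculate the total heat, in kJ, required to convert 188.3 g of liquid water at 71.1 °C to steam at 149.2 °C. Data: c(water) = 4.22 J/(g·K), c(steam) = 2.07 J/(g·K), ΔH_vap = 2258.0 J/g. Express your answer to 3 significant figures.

q = 467 kJ

q1 (heat water 71.1→100.0 °C): 188.3 × 4.22 × 28.9 = 22965 J
q2 (vaporize at 100 °C): 188.3 × 2258.0 = 425181 J
q3 (heat steam 100.0→149.2 °C): 188.3 × 2.07 × 49.2 = 19177 J
Total: 22965 + 425181 + 19177 = 467323 J = 467 kJ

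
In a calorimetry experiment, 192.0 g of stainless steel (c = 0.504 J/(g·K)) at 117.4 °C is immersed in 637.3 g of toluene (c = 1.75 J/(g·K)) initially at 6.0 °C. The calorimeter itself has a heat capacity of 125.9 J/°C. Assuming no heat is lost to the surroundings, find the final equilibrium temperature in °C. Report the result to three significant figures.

Heat lost by stainless steel = heat gained by toluene + calorimeter.
(192.0)(0.504)(117.4 − T) = [(637.3)(1.75) + 125.9](T − 6.0)
96.768 (117.4 − T) = 1241.175 (T − 6.0)
11361 − 96.768 T = 1241.175 T − 7447.1
18808.1 = 1337.943 T
T = 14.06 °C

T_f = 14.1 °C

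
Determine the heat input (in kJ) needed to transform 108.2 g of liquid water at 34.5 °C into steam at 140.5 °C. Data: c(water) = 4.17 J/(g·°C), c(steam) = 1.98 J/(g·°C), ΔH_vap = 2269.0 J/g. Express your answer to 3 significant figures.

q = 284 kJ

q1 (heat water 34.5→100.0 °C): 108.2 × 4.17 × 65.5 = 29553 J
q2 (vaporize at 100 °C): 108.2 × 2269.0 = 245506 J
q3 (heat steam 100.0→140.5 °C): 108.2 × 1.98 × 40.5 = 8677 J
Total: 29553 + 245506 + 8677 = 283736 J = 284 kJ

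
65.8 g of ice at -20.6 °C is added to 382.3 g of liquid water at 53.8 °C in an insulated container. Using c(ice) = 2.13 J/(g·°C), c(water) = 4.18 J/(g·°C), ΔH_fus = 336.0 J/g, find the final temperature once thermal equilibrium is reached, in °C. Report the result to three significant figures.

Heat to bring ice to 0 °C and melt it: q₁ = 65.8×2.13×20.6 + 65.8×336.0 = 24996 J
Heat the water can supply cooling to 0 °C: 382.3×4.18×53.8 = 85973.2 J > q₁, so all ice melts.
Energy balance: 382.3×4.18×(53.8 − T) = 24996 + 65.8×4.18×(T − 0)
1598.014(53.8 − T) = 24996 + 275.044 T
85973.2 − 24996 = 1873.058 T
T = 60977.2 / 1873.058 = 32.55 °C

T_f = 32.6 °C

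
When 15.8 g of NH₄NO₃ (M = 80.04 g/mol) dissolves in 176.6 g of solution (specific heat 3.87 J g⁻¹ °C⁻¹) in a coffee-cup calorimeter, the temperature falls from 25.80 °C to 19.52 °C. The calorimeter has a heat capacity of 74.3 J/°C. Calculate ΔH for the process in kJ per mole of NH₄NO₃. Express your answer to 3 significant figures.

|ΔT| = |19.52 − 25.80| = 6.28 °C
|q_surr| = (176.6 × 3.87 + 74.3) × 6.28 = 757.742 × 6.28 = 4759 J
n(NH₄NO₃) = 15.8 / 80.04 = 0.1974 mol
Temperature fell, so q_rxn = +|q_surr| = 4.759 kJ
ΔH = q_rxn / n = 24.11 kJ/mol

ΔH = 24.1 kJ/mol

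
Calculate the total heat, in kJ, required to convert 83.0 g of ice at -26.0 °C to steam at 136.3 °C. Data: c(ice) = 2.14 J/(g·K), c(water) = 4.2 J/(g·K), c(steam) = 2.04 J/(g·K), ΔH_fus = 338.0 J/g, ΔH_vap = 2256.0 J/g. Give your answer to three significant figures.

q1 (heat ice -26.0→0.0 °C): 83.0 × 2.14 × 26.0 = 4618 J
q2 (melt at 0 °C): 83.0 × 338.0 = 28054 J
q3 (heat water 0.0→100.0 °C): 83.0 × 4.2 × 100.0 = 34860 J
q4 (vaporize at 100 °C): 83.0 × 2256.0 = 187248 J
q5 (heat steam 100.0→136.3 °C): 83.0 × 2.04 × 36.3 = 6146 J
Total: 4618 + 28054 + 34860 + 187248 + 6146 = 260926 J = 261 kJ

q = 261 kJ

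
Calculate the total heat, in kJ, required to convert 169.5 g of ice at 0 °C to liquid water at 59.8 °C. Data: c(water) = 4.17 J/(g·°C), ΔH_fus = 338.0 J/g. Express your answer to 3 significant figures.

q1 (melt at 0 °C): 169.5 × 338.0 = 57291 J
q2 (heat water 0.0→59.8 °C): 169.5 × 4.17 × 59.8 = 42268 J
Total: 57291 + 42268 = 99559 J = 99.6 kJ

q = 99.6 kJ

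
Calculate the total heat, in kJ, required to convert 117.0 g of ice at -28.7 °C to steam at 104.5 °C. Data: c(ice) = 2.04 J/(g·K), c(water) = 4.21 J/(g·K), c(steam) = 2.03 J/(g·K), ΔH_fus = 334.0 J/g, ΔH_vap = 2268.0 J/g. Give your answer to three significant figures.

q1 (heat ice -28.7→0.0 °C): 117.0 × 2.04 × 28.7 = 6850 J
q2 (melt at 0 °C): 117.0 × 334.0 = 39078 J
q3 (heat water 0.0→100.0 °C): 117.0 × 4.21 × 100.0 = 49257 J
q4 (vaporize at 100 °C): 117.0 × 2268.0 = 265356 J
q5 (heat steam 100.0→104.5 °C): 117.0 × 2.03 × 4.5 = 1069 J
Total: 6850 + 39078 + 49257 + 265356 + 1069 = 361610 J = 362 kJ

q = 362 kJ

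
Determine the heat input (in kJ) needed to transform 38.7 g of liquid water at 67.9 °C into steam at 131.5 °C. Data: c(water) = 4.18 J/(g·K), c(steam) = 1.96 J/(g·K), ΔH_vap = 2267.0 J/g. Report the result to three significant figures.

q = 95.3 kJ

q1 (heat water 67.9→100.0 °C): 38.7 × 4.18 × 32.1 = 5193 J
q2 (vaporize at 100 °C): 38.7 × 2267.0 = 87733 J
q3 (heat steam 100.0→131.5 °C): 38.7 × 1.96 × 31.5 = 2389 J
Total: 5193 + 87733 + 2389 = 95315 J = 95.3 kJ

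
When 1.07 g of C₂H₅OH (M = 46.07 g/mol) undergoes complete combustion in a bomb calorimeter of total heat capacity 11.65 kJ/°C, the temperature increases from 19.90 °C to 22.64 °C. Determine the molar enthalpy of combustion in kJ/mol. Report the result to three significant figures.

ΔT = 22.64 − 19.90 = 2.74 °C
q_cal = C_cal × ΔT = 11.65 × 2.74 = 31.921 kJ
n = 1.07 / 46.07 = 0.02323 mol
q_rxn = −q_cal = -31.921 kJ
ΔH = -31.921 / 0.02323 = -1374 kJ/mol

ΔH = -1370 kJ/mol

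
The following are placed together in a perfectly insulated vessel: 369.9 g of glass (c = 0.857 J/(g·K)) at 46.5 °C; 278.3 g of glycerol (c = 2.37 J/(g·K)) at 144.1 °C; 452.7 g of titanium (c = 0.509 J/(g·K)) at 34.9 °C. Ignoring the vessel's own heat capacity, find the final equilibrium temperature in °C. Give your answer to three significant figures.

T_f = 97.6 °C

Σ mᵢcᵢ(T − Tᵢ) = 0  ⇒  T = Σ mᵢcᵢTᵢ / Σ mᵢcᵢ
Σ mᵢcᵢ = 369.9×0.857 + 278.3×2.37 + 452.7×0.509 = 1206.9996
Σ mᵢcᵢTᵢ = 317.0043×46.5 + 659.571×144.1 + 230.4243×34.9 = 117830
T = 117830 / 1206.9996 = 97.62 °C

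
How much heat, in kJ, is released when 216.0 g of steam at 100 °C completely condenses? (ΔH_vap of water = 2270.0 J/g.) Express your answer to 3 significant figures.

q = 490 kJ

q = m × ΔH_vap = 216.0 × 2270.0 = 490300 J = 490 kJ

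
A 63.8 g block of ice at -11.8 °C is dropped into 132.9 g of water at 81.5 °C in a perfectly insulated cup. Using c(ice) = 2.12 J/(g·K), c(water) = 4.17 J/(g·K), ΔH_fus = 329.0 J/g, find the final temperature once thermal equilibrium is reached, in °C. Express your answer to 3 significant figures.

T_f = 27.5 °C

Heat to bring ice to 0 °C and melt it: q₁ = 63.8×2.12×11.8 + 63.8×329.0 = 22586 J
Heat the water can supply cooling to 0 °C: 132.9×4.17×81.5 = 45166.7 J > q₁, so all ice melts.
Energy balance: 132.9×4.17×(81.5 − T) = 22586 + 63.8×4.17×(T − 0)
554.193(81.5 − T) = 22586 + 266.046 T
45166.7 − 22586 = 820.239 T
T = 22580.7 / 820.239 = 27.53 °C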